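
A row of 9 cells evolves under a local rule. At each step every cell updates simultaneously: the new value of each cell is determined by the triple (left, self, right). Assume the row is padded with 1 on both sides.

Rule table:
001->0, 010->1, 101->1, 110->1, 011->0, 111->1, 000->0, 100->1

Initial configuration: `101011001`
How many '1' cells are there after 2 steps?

111101100
111110110
count of 1: 7

7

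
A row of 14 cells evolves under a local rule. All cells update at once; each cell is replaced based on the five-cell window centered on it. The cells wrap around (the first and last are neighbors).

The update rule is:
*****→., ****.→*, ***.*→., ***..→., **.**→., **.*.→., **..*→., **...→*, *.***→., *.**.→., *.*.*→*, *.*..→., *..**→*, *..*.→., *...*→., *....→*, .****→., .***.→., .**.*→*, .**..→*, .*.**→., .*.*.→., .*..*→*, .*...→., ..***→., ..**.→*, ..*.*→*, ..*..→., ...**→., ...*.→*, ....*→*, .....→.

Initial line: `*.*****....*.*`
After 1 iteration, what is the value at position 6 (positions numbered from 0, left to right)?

*....*.*****..
position 6 holds .

.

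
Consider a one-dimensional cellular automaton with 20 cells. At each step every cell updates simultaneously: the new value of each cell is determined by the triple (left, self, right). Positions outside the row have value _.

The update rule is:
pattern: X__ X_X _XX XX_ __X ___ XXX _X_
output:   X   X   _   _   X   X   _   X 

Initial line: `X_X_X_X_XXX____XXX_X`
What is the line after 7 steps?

step 1: XXXXXXXX___XXXX___XX
step 2: ________XXX____XXX__
step 3: XXXXXXXX___XXXX___XX  (repeats step 1; period 2)
step 7: XXXXXXXX___XXXX___XX

XXXXXXXX___XXXX___XX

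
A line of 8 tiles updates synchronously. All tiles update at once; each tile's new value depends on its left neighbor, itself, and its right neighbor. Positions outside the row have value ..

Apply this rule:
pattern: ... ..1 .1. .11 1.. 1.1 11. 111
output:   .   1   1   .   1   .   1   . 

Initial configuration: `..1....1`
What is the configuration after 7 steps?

.111..11
1..111.1
111..1.1
..1111.1
.1...1.1
111.11.1
..1..1.1

..1..1.1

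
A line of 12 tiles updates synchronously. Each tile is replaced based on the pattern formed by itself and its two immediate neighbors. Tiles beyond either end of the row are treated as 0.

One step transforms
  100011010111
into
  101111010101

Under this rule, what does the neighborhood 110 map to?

1

At position 5 the neighborhood is 110; the next row has 1 there.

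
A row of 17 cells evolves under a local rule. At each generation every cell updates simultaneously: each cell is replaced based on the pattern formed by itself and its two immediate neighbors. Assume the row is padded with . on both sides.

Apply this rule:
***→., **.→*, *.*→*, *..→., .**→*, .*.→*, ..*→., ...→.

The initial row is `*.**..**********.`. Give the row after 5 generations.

*..*..*........*.

generation 1: ****..*........*.
generation 2: *..*..*........*.
generation 3: *..*..*........*.  (fixed point — unchanged through generation 5)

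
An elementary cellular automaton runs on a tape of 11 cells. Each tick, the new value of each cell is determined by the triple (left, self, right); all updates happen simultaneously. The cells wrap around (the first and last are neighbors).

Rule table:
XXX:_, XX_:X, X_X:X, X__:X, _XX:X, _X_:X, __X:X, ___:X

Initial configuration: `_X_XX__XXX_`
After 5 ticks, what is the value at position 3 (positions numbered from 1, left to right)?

X

XXXXXXXX_XX
_______XXX_
XXXXXXXX_XX  (repeats tick 1; period 2)
tick 5: XXXXXXXX_XX
position 3 holds X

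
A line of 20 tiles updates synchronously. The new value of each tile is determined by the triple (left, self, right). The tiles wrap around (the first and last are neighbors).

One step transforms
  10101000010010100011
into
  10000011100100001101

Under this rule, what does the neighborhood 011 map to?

At position 18 the neighborhood is 011; the next row has 0 there.

0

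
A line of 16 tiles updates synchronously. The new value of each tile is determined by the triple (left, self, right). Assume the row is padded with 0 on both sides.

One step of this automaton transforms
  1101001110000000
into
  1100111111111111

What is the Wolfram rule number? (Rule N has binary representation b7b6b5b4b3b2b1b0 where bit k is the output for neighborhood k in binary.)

position 7: 111 → 1  (bit 7 = 1)
position 1: 110 → 1  (bit 6 = 1)
position 2: 101 → 0  (bit 5 = 0)
position 4: 100 → 1  (bit 4 = 1)
position 0: 011 → 1  (bit 3 = 1)
position 3: 010 → 0  (bit 2 = 0)
position 5: 001 → 1  (bit 1 = 1)
position 10: 000 → 1  (bit 0 = 1)
bits b7..b0 = 11011011 = 219

219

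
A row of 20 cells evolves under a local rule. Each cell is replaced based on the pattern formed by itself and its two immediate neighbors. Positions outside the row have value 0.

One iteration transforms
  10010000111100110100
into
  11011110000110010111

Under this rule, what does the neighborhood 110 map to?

1

At position 11 the neighborhood is 110; the next row has 1 there.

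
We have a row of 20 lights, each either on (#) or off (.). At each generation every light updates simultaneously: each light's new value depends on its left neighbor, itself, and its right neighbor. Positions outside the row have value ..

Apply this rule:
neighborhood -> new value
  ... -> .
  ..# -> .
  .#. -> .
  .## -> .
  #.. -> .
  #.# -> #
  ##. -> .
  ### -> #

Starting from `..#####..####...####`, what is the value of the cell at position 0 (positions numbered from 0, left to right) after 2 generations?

.

...###....##.....##.
....#...............
position 0 holds .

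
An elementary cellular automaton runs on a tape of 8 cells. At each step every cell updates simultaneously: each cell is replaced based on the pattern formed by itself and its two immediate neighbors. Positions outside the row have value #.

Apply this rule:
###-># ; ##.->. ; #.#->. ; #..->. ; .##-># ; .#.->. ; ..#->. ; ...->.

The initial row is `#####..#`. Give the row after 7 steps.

####...#
###....#
##.....#
#......#
.......#
.......#  (fixed point — unchanged through step 7)

.......#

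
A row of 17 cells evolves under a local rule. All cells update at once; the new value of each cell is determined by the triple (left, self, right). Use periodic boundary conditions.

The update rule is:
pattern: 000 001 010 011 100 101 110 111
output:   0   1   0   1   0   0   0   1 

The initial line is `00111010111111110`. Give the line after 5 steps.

00001111111000111

step 1: 01110000111111100
step 2: 11100001111111000
step 3: 11000011111110001
step 4: 10000111111100011
step 5: 00001111111000111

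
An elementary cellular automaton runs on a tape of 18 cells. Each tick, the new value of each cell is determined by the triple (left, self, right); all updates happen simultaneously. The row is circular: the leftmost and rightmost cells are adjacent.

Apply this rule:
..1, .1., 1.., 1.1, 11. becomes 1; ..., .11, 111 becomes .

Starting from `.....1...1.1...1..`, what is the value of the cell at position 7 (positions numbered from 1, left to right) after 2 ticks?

1

....111.11111.111.
...1..11....11..11
position 7 holds 1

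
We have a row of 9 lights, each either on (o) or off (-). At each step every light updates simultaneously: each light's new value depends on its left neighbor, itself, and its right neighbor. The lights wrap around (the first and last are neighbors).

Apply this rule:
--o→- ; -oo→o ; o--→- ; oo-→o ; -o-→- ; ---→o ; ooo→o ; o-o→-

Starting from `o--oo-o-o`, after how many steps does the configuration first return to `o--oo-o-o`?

o--oo---o
o--oo-o-o

2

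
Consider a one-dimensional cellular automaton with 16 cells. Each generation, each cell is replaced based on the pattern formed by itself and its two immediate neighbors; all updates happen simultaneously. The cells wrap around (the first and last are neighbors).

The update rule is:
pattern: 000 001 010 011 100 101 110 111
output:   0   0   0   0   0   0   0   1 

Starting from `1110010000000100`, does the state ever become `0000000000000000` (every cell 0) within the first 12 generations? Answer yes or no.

generation 1: 0100000000000000
generation 2: 0000000000000000
all cells are 0 at generation 2

yes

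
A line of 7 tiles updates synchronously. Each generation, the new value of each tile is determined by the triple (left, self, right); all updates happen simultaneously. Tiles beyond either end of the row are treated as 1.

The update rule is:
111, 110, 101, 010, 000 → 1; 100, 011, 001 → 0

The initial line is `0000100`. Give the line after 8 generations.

1111100

0110100
1011100
1101100
1110100
1111100
1111100  (fixed point — unchanged through generation 8)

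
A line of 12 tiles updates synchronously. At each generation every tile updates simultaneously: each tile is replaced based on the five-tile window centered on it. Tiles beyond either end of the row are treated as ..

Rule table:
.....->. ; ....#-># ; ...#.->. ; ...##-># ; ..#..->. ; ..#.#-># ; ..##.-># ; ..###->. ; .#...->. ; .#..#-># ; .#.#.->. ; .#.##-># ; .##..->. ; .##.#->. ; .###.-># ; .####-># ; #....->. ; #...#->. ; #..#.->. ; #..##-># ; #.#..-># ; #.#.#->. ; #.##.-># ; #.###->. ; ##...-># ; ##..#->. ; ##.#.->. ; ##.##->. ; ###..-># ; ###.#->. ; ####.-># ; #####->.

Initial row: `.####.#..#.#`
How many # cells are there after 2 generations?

6

generation 1: #.##..##.#.#
generation 2: ###..##....#
count of #: 6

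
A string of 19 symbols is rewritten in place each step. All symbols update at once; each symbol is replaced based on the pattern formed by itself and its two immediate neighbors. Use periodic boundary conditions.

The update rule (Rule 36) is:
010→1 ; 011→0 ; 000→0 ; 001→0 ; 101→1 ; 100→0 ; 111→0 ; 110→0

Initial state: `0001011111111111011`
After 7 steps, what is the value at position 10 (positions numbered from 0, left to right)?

0

step 1: 0001100000000000100
step 2: 0000000000000000100
step 3: 0000000000000000100  (fixed point — unchanged through step 7)
position 10 holds 0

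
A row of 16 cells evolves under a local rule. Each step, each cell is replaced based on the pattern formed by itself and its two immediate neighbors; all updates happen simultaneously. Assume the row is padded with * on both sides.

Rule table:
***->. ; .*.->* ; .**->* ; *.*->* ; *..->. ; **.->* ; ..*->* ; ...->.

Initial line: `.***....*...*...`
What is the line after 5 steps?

**......***.***.

**.*...**..**..*
.***..***.***.**
**.*.**.***.***.
.********.***.**
**......***.***.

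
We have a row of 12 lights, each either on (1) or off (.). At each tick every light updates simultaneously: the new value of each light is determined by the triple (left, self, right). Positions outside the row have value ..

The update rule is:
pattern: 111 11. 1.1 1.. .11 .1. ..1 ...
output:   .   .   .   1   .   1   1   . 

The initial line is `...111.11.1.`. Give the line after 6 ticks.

......1.....

tick 1: ..1.......11
tick 2: .111.....1..
tick 3: 1...1...111.
tick 4: 11.111.1...1
tick 5: .......11.11
tick 6: ......1.....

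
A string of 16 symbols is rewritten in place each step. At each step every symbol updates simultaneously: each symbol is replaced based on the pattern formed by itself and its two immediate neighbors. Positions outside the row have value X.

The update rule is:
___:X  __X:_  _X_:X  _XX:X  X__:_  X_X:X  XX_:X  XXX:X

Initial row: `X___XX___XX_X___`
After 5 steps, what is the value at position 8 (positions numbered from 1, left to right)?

X

X_X_XX_X_XXXX_X_
XXXXXXXXXXXXXXXX
XXXXXXXXXXXXXXXX  (fixed point — unchanged through step 5)
position 8 holds X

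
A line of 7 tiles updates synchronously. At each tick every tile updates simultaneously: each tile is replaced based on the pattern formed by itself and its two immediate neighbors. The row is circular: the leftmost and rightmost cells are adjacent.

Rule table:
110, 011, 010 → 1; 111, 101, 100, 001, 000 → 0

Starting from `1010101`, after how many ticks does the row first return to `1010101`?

tick 1: 1010101

1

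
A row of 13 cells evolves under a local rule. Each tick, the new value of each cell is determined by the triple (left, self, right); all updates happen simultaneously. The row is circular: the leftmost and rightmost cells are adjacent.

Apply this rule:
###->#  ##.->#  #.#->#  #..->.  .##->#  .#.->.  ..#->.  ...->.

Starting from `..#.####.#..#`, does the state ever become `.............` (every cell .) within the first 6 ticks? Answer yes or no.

no

...######....
...######....  (fixed point — unchanged through tick 6)
tick 6 is ...######...., still not uniform .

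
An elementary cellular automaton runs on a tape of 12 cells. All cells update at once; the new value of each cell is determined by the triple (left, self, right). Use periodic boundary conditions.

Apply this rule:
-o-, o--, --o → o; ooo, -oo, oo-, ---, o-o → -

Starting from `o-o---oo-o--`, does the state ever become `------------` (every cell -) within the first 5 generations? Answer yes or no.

o-oo-o---ooo
-----oo-o---
----o---oo--
---ooo-o--o-
--o----ooooo
generation 5 is --o----ooooo, still not uniform -

no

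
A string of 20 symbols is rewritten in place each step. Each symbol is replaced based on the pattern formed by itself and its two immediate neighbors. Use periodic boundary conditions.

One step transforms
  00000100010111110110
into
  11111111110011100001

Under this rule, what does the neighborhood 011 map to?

At position 11 the neighborhood is 011; the next row has 0 there.

0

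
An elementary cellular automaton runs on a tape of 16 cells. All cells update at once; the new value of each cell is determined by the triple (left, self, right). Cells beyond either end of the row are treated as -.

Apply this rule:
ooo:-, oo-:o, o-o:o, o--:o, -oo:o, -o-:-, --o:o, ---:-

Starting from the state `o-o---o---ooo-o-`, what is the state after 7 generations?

-o-oo---------oo

generation 1: -o-o-o-o-oo-oo-o
generation 2: o-o-o-o-ooooooo-
generation 3: -o-o-o-oo-----oo
generation 4: o-o-o-oooo---ooo
generation 5: -o-o-oo--oo-oo-o
generation 6: o-o-ooooooooooo-
generation 7: -o-oo---------oo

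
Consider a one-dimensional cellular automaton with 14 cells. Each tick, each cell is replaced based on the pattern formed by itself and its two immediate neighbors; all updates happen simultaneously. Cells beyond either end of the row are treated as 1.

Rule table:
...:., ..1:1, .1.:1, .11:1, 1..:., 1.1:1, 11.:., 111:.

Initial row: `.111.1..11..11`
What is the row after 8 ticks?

11..11.11.11.1

11..11.11..11.
...11.11..11.1
..11.11..11.11
.11.11..11.11.
11.11..11.11.1
..11..11.11.11
.11..11.11.11.
11..11.11.11.1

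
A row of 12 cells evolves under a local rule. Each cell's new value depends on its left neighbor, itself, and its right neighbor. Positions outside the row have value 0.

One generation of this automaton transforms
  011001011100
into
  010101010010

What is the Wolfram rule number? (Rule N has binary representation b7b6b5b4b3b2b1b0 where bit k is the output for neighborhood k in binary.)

position 8: 111 → 0  (bit 7 = 0)
position 2: 110 → 0  (bit 6 = 0)
position 6: 101 → 0  (bit 5 = 0)
position 3: 100 → 1  (bit 4 = 1)
position 1: 011 → 1  (bit 3 = 1)
position 5: 010 → 1  (bit 2 = 1)
position 0: 001 → 0  (bit 1 = 0)
position 11: 000 → 0  (bit 0 = 0)
bits b7..b0 = 00011100 = 28

28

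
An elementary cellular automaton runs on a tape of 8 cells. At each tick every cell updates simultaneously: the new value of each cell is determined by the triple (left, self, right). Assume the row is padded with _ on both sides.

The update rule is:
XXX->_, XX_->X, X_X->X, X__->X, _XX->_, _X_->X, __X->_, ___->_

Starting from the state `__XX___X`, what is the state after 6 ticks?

_______X

___XX__X
____XX_X
_____XXX
_______X
_______X  (fixed point — unchanged through tick 6)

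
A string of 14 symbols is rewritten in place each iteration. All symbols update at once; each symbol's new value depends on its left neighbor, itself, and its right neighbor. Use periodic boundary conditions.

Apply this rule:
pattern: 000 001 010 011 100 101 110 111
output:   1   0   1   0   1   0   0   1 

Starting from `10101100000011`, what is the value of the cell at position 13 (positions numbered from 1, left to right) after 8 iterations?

00100011111001
10111001110101
00010100100100
11010110110111
10010000000011
01011111111001
01001111110101
01100111100101
position 13 holds 0

0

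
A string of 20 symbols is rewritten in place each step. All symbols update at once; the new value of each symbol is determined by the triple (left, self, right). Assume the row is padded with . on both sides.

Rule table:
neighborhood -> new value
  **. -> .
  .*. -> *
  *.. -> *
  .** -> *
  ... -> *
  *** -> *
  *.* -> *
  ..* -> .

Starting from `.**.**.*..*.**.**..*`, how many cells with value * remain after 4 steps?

.*.**.***.***.**.*.*
.***.***.***.**.****
.**.***.***.**.****.
.*.***.***.**.****.*
count of *: 14

14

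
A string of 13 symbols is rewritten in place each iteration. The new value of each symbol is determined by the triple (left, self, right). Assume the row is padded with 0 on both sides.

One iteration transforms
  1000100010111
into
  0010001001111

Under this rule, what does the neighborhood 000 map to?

1

At position 2 the neighborhood is 000; the next row has 1 there.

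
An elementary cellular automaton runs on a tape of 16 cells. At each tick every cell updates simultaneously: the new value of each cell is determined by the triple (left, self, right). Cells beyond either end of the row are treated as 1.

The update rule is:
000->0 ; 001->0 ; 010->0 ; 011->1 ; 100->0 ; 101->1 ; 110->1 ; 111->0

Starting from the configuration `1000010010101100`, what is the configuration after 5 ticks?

1000000000010000

1000000001011100
1000000000110100
1000000000111000
1000000000101000
1000000000010000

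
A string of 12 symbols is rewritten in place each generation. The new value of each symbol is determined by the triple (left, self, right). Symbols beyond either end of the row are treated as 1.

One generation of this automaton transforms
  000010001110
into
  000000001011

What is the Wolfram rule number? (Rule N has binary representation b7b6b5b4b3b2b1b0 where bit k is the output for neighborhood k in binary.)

position 9: 111 → 0  (bit 7 = 0)
position 10: 110 → 1  (bit 6 = 1)
position 11: 101 → 1  (bit 5 = 1)
position 0: 100 → 0  (bit 4 = 0)
position 8: 011 → 1  (bit 3 = 1)
position 4: 010 → 0  (bit 2 = 0)
position 3: 001 → 0  (bit 1 = 0)
position 1: 000 → 0  (bit 0 = 0)
bits b7..b0 = 01101000 = 104

104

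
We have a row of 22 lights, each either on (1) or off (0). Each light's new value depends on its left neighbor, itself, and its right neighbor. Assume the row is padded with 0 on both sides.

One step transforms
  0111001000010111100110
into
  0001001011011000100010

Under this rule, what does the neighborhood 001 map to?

0

At position 0 the neighborhood is 001; the next row has 0 there.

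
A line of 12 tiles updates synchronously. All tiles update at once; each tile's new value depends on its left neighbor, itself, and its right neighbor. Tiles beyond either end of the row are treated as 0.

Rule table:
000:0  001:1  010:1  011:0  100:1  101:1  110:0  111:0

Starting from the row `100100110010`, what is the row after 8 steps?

step 1: 111111001111
step 2: 000000110000
step 3: 000001001000
step 4: 000011111100
step 5: 000100000010
step 6: 001110000111
step 7: 010001001000
step 8: 111011111100

111011111100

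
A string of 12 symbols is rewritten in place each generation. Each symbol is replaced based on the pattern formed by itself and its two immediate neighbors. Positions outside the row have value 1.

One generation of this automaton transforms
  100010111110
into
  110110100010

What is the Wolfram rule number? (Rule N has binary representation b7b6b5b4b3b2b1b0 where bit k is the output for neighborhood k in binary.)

94

position 7: 111 → 0  (bit 7 = 0)
position 0: 110 → 1  (bit 6 = 1)
position 5: 101 → 0  (bit 5 = 0)
position 1: 100 → 1  (bit 4 = 1)
position 6: 011 → 1  (bit 3 = 1)
position 4: 010 → 1  (bit 2 = 1)
position 3: 001 → 1  (bit 1 = 1)
position 2: 000 → 0  (bit 0 = 0)
bits b7..b0 = 01011110 = 94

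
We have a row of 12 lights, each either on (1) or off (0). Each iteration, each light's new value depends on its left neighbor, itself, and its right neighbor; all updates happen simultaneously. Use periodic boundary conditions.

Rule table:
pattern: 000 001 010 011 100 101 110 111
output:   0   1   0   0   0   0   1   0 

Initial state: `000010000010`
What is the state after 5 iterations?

000100000100
001000001000
010000010000
100000100000
000001000001

000001000001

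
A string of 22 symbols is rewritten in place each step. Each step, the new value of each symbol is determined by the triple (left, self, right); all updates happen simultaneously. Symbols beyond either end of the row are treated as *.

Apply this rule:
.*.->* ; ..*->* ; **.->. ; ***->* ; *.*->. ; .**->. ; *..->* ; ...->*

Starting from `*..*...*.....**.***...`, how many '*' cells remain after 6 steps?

.************....*.***
..**********.*****..**
**.********...***.**.*
*...******.***.*......
.***.****...*..*******
..*...**.******.******
count of *: 15

15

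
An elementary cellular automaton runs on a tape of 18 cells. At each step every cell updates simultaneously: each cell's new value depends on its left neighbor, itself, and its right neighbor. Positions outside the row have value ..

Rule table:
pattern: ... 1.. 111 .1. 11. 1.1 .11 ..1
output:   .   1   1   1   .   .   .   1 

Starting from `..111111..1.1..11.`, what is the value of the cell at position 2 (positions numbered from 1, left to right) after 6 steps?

1

.1.1111.111.111..1
11..11...1...1.111
..11..1.111.11..1.
.1..111..1....1111
1111.1.1111..1.11.
.11..1..11.111...1
position 2 holds 1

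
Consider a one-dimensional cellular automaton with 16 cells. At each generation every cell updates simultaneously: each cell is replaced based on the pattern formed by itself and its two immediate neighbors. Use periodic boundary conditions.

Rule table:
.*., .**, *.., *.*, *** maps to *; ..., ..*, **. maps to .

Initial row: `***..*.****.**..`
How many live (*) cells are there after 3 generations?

13

**.*.*****.**.*.
*.*******.**.***
.*******.**.****
count of *: 13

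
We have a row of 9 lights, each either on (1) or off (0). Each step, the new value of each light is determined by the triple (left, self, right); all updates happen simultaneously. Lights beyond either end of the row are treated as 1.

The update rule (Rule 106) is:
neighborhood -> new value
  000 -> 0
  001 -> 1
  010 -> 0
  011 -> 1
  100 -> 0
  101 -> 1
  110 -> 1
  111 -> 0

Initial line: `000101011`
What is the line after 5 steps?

011101011

001010110
010101111
101011000
110111001
011101011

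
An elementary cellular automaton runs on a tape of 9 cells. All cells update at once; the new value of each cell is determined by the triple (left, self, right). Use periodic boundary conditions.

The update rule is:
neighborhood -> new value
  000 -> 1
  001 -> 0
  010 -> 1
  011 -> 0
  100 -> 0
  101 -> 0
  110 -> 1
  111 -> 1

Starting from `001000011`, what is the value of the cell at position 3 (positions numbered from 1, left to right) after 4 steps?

001011001
001001001
001001001  (fixed point — unchanged through step 4)
position 3 holds 1

1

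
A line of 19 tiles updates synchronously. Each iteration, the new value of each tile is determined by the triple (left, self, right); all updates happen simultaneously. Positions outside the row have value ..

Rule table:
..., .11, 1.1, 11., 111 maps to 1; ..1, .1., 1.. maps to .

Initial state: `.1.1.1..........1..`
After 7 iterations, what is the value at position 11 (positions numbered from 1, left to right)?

..1.1..11111111...1
1..1...11111111.1..
.....1.111111111..1
1111..1111111111...
1111..1111111111.11
1111..1111111111111
1111..1111111111111
position 11 holds 1

1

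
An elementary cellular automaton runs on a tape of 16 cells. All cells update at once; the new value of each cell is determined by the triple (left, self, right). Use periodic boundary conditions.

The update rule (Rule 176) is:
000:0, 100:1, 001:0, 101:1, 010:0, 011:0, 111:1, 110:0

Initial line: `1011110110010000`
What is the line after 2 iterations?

0010010100100100

iteration 1: 0101101001001000
iteration 2: 0010010100100100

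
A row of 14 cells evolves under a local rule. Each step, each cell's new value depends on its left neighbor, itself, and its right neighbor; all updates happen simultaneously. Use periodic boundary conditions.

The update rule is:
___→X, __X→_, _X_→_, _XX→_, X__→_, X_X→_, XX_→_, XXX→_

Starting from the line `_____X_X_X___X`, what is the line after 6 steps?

_____XXXXX___X

_XXX_______X__
_____XXXXX___X
_XXX_______X__  (repeats step 1; period 2)
step 6: _____XXXXX___X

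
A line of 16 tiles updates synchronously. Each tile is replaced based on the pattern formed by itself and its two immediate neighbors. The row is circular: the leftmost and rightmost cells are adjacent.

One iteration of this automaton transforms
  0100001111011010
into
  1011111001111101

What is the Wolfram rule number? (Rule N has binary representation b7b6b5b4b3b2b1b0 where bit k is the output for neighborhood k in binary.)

123

position 7: 111 → 0  (bit 7 = 0)
position 9: 110 → 1  (bit 6 = 1)
position 10: 101 → 1  (bit 5 = 1)
position 2: 100 → 1  (bit 4 = 1)
position 6: 011 → 1  (bit 3 = 1)
position 1: 010 → 0  (bit 2 = 0)
position 0: 001 → 1  (bit 1 = 1)
position 3: 000 → 1  (bit 0 = 1)
bits b7..b0 = 01111011 = 123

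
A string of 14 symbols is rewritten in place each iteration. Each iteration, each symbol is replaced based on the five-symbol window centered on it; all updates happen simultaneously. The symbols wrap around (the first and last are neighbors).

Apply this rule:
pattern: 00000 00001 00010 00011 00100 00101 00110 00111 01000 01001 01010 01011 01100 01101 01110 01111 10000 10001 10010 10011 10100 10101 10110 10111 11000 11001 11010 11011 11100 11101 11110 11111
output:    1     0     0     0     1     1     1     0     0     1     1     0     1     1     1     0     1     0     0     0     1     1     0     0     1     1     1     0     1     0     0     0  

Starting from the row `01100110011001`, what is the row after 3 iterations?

iteration 1: 00110111011101
iteration 2: 10110010001011
iteration 3: 00011010001001

00011010001001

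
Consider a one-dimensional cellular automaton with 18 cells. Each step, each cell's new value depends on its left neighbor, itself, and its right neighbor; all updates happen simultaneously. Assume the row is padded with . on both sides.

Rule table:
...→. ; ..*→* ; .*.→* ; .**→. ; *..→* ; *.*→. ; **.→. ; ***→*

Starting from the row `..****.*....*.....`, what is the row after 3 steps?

step 1: .*.**..**..***....
step 2: **...**..**.*.*...
step 3: ..*.*..**...*.**..

..*.*..**...*.**..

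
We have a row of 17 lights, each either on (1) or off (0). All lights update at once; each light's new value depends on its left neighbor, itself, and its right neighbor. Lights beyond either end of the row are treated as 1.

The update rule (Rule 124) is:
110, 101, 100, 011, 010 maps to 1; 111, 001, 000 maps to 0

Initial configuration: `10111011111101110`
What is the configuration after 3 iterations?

10101111100111011

11101110000111011
00111011000101110
10101111100111011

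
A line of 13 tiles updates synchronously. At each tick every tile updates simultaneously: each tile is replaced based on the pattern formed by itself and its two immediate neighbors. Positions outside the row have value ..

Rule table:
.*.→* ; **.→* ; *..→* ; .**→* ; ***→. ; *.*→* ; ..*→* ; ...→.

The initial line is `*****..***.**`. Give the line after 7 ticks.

*...****.****
**.**..***..*
********.****
*......***..*
**....**.****
***..*****..*
*.****...****

*.****...****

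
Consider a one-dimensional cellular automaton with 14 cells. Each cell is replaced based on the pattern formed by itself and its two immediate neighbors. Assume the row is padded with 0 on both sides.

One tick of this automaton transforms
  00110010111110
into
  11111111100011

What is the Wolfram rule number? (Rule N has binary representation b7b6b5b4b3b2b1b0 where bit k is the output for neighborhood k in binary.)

127

position 9: 111 → 0  (bit 7 = 0)
position 3: 110 → 1  (bit 6 = 1)
position 7: 101 → 1  (bit 5 = 1)
position 4: 100 → 1  (bit 4 = 1)
position 2: 011 → 1  (bit 3 = 1)
position 6: 010 → 1  (bit 2 = 1)
position 1: 001 → 1  (bit 1 = 1)
position 0: 000 → 1  (bit 0 = 1)
bits b7..b0 = 01111111 = 127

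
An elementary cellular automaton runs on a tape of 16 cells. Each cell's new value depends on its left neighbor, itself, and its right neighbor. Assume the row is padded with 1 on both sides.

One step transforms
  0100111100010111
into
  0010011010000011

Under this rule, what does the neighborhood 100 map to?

1

At position 2 the neighborhood is 100; the next row has 1 there.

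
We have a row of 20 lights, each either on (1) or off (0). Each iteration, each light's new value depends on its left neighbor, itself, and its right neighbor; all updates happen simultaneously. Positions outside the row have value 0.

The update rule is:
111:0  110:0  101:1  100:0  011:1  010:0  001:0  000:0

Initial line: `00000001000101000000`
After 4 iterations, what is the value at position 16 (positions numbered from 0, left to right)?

0

00000000000010000000
00000000000000000000
00000000000000000000  (fixed point — unchanged through iteration 4)
position 16 holds 0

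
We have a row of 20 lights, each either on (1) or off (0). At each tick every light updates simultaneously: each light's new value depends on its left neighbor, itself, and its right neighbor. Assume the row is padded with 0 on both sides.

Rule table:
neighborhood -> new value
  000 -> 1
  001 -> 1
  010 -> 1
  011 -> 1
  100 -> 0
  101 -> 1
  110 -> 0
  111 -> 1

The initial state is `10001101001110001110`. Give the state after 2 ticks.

11110110111001111001

10111011011100111100
11110110111001111001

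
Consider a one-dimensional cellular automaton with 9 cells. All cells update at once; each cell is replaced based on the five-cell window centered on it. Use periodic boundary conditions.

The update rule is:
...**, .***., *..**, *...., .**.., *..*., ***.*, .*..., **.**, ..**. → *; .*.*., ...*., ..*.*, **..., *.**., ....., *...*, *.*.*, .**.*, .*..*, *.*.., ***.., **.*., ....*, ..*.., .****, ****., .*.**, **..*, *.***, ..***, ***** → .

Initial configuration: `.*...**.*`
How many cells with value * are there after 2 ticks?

tick 1: ..*.**...
tick 2: .....*.*.
count of *: 2

2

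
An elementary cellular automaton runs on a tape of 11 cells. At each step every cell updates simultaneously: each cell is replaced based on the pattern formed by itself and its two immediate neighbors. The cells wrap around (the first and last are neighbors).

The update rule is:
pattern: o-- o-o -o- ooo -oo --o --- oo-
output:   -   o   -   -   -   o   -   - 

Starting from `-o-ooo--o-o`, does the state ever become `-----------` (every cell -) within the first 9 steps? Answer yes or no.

step 1: o-o----o-o-
step 2: -o----o-o-o
step 3: o----o-o-o-
step 4: ----o-o-o-o
step 5: ---o-o-o-o-
step 6: --o-o-o-o--
step 7: -o-o-o-o---
step 8: o-o-o-o----
step 9: -o-o-o----o
step 9 is -o-o-o----o, still not uniform -

no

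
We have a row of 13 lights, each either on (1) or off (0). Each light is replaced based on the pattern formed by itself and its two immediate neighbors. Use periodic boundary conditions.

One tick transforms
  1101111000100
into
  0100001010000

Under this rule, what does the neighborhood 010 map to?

At position 10 the neighborhood is 010; the next row has 0 there.

0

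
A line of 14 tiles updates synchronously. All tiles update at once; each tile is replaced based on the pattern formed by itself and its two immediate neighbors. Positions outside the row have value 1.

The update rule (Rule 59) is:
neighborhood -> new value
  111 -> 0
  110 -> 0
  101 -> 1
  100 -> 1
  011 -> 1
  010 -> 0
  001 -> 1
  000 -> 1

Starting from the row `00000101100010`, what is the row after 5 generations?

11111110110111

11111011011101
00000110110011
11111101101110
00000011011001
11111110110111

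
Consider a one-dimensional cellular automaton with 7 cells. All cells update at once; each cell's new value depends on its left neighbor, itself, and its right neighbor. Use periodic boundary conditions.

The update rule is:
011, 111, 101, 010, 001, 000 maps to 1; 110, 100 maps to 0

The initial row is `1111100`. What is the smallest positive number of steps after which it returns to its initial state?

7

step 1: 1111001
step 2: 1110011
step 3: 1100111
step 4: 1001111
step 5: 0011111
step 6: 0111110
step 7: 1111100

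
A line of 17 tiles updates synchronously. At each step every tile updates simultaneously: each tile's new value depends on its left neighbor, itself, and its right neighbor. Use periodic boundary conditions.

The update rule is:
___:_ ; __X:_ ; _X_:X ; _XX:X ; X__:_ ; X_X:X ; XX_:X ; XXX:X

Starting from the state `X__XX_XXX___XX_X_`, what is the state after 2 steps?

X__XXXXXX___XXXXX

X__XXXXXX___XXXXX
X__XXXXXX___XXXXX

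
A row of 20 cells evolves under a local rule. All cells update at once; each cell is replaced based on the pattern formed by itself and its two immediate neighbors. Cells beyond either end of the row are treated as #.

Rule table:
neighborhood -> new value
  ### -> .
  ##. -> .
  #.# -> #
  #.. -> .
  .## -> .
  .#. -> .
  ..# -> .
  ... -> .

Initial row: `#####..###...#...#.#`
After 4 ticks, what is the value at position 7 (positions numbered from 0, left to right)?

..................#.
...................#
....................
....................
position 7 holds .

.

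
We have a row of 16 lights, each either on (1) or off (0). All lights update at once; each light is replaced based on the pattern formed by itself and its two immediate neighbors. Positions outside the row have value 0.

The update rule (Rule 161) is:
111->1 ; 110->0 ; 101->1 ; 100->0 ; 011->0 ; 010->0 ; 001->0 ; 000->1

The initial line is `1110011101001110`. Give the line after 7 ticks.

0100001010000100
0001100100110001
1100000000000100
0001111111110001
1100111111100100
0000011111000001
1111001110011100

1111001110011100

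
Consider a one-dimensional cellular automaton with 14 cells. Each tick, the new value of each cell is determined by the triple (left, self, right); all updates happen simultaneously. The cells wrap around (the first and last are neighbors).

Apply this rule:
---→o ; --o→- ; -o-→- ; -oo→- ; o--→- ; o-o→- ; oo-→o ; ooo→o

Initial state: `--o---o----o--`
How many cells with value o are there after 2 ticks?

5

o---o---oo---o
o-o---o--o-o--
count of o: 5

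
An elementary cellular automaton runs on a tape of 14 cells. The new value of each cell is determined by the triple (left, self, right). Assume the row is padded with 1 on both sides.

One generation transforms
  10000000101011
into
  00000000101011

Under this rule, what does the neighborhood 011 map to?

1

At position 12 the neighborhood is 011; the next row has 1 there.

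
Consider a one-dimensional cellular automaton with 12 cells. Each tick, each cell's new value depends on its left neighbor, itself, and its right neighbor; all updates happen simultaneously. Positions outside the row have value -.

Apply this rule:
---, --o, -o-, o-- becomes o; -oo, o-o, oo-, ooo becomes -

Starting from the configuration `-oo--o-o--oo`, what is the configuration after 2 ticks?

tick 1: o--ooo-ooo--
tick 2: ooo-------oo

ooo-------oo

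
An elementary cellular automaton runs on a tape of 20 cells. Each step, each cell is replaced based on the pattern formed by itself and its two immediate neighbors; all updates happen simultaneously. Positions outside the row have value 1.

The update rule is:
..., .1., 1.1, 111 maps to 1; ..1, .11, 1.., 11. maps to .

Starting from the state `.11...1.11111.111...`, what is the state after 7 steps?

step 1: 1...1.11.111.1.1..1.
step 2: ..1.11..1.1.1111..11
step 3: ..11....1111.11....1
step 4: .....11..11.1...11..
step 5: .111.......11.1.....
step 6: 1.1..11111...11.111.
step 7: .11...111..1...1.1.1

.11...111..1...1.1.1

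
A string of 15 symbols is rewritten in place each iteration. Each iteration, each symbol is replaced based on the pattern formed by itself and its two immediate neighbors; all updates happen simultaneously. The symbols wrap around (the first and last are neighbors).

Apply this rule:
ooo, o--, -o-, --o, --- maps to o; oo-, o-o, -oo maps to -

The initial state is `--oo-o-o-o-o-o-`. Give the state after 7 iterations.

oooooo-o-------

oo---o-o-o-o-oo
o-oooo-o-o-o--o
---oo--o-o-ooo-
ooo--ooo-o--o-o
oo-oo-o--oooo--
------ooo-oo-oo
oooooo-o-------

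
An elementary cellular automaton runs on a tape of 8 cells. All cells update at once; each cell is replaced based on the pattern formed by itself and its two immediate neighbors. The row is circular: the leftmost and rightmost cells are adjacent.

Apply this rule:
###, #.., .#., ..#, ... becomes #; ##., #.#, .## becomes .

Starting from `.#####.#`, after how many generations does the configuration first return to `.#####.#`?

generation 1: ..###..#
generation 2: ##.#.###
generation 3: #..#..##
generation 4: .#####.#

4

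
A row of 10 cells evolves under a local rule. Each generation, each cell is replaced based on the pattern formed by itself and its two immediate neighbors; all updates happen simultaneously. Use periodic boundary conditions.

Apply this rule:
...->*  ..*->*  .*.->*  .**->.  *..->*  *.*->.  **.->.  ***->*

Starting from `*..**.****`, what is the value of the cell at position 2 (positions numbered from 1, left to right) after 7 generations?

.**....***
...****.*.
***.**..**
**....**.*
*.****....
*..**.****  (repeats generation 0; period 6)
generation 7: .**....***
position 2 holds *

*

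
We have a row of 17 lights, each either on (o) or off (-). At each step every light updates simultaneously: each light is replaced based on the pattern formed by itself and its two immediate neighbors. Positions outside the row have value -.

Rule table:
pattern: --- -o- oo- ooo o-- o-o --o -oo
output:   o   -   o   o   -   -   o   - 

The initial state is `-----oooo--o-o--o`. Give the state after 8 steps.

ooooo-ooo-o----o-
-oooo--oo---ooo--
o-ooo-o-o-oo-oo-o
---oo------o--o--
ooo-o-ooooo--o--o
-oo----oooo-o--o-
o-o-ooo-ooo---o--
-----oo--oo-oo--o

-----oo--oo-oo--o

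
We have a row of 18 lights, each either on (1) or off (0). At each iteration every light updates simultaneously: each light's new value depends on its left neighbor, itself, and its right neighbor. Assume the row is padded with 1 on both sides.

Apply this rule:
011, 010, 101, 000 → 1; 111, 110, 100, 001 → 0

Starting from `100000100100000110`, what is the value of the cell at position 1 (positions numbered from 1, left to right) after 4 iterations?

001110100101110101
001001100111001111
001001000100001000
001001010101101010
position 1 holds 0

0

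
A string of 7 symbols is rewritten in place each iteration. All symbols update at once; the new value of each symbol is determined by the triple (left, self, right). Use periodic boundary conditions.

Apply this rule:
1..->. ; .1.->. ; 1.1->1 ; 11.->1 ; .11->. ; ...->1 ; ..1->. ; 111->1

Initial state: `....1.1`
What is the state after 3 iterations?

.11..1.
..1....
1...111

1...111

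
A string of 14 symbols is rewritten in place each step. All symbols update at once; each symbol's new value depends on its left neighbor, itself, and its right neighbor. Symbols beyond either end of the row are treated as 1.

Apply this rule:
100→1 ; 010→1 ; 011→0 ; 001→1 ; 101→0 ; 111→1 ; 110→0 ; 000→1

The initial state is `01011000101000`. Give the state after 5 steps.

01000111101111
01111011000111
00110000111011
11001111010001
10110110011110

10110110011110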